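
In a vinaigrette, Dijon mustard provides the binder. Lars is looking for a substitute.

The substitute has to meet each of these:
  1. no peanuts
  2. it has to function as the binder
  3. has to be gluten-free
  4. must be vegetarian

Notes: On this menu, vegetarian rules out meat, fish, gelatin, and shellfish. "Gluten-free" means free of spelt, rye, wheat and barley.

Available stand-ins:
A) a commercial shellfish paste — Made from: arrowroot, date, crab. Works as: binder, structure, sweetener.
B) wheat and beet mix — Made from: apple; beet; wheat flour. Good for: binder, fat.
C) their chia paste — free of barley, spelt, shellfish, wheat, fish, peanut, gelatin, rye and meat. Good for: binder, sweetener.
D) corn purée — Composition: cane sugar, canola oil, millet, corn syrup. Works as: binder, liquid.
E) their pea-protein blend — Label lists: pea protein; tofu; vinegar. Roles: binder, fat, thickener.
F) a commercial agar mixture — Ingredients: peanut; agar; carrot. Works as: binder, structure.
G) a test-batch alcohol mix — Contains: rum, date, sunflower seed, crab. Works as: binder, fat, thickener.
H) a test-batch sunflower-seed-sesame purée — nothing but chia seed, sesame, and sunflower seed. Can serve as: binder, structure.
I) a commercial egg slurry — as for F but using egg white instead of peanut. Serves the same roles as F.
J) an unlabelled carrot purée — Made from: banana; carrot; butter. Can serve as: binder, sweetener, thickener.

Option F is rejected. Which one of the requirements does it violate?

peanut-free

usable as a binder: satisfied
vegetarian: satisfied
gluten-free: satisfied
peanut-free: has peanut — fails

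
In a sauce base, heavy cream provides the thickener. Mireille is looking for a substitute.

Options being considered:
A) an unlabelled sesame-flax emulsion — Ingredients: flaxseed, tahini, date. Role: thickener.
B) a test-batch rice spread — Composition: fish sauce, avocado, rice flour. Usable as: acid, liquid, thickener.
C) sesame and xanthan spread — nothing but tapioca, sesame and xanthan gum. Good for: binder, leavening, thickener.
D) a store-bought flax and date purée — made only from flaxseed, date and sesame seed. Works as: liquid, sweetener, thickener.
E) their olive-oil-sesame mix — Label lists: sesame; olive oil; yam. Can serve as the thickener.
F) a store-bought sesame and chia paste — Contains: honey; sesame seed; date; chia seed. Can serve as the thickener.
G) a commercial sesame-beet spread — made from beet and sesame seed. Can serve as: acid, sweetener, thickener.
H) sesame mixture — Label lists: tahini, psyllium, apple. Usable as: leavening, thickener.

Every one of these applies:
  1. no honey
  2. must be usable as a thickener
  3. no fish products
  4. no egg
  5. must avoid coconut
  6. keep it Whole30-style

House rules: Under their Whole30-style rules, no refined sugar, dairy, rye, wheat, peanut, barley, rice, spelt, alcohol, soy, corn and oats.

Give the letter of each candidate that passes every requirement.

A, C, D, E, G, H

A: only tahini, date, and flaxseed; none excluded — keep
B: has rice flour, so not Whole30-style; has fish sauce, so not fish-free — reject
C: all constraints satisfied — valid
D: works as a thickener, no honey, Whole30-style — valid
E: only sesame, olive oil, and yam; none excluded — OK
F: has honey, so not honey-free — out
G: every rule checks out — OK
H: works as a thickener, no egg, no coconut — valid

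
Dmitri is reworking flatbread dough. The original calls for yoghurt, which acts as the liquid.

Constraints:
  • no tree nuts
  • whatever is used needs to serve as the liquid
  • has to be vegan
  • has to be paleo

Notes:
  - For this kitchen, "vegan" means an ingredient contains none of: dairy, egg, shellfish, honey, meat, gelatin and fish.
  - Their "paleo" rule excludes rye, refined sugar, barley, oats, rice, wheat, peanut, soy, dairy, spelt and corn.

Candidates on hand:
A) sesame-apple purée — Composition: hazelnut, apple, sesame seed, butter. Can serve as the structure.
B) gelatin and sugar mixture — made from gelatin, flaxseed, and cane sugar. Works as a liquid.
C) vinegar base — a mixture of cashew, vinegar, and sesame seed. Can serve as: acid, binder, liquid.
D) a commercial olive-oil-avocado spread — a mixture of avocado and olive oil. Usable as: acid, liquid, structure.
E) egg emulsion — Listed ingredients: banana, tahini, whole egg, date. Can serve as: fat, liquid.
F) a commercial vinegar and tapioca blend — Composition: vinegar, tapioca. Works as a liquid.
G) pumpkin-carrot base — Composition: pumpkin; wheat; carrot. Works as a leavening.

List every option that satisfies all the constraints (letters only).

A: not usable as a liquid; has butter, so not vegan (and 2 more) — out
B: has gelatin, so not vegan; has cane sugar, so not paleo — out
C: has cashew, so not tree-nut-free — no
D: only avocado and olive oil; none excluded — OK
E: has whole egg, so not vegan — reject
F: paleo, vegan — OK
G: not usable as a liquid; has wheat, so not paleo — out

D, F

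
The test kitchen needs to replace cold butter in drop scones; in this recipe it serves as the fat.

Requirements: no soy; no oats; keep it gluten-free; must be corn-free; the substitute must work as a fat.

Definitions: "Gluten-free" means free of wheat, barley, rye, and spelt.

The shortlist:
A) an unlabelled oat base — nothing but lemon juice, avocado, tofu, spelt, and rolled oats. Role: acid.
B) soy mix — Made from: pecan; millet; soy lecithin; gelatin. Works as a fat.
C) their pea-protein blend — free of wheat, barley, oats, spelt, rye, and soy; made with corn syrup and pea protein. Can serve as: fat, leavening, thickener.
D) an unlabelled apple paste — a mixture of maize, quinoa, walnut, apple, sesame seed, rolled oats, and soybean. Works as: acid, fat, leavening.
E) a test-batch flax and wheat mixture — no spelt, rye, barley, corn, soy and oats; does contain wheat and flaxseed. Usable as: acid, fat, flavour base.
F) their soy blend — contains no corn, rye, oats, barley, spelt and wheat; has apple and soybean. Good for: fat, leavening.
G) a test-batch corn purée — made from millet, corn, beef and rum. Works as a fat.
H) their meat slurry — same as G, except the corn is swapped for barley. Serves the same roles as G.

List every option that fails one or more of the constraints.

A, B, C, D, E, F, G, H

A: not usable as a fat; has spelt, so not gluten-free (and 2 more) — no
B: has soy lecithin, so not soy-free — no
C: has corn syrup, so not corn-free — reject
D: has soybean, so not soy-free; has maize, so not corn-free (and 1 more) — reject
E: has wheat, so not gluten-free — reject
F: has soybean, so not soy-free — reject
G: has corn, so not corn-free — no
H: has barley, so not gluten-free — out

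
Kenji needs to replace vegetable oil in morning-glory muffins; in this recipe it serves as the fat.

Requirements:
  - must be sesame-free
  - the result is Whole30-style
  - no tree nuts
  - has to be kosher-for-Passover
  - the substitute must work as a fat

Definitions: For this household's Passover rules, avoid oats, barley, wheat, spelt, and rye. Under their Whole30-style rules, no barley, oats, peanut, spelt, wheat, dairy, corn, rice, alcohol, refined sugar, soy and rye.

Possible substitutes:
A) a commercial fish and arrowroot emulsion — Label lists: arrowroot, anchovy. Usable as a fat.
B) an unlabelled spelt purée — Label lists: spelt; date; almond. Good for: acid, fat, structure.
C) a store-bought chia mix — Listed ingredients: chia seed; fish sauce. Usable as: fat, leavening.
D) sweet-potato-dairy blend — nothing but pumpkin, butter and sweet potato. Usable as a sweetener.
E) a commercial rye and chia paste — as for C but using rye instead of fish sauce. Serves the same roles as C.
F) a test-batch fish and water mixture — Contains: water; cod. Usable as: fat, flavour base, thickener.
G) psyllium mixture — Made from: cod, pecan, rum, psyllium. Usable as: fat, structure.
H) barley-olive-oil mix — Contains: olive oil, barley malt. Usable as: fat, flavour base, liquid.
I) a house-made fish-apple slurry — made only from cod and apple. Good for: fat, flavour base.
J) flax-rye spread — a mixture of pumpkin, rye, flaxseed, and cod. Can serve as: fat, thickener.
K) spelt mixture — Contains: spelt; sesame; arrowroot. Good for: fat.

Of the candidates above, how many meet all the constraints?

4

A: works as a fat, Whole30-style, kosher-for-Passover — valid
B: has spelt, so not kosher-for-Passover; has spelt, so not Whole30-style (and 1 more) — reject
C: no sesame, Whole30-style — valid
D: not usable as a fat; has butter, so not Whole30-style — reject
E: has rye, so not kosher-for-Passover; has rye, so not Whole30-style — out
F: works as a fat, no sesame, Whole30-style — valid
G: has rum, so not Whole30-style; has pecan, so not tree-nut-free — no
H: has barley malt, so not kosher-for-Passover; has barley malt, so not Whole30-style — reject
I: every rule checks out — keep
J: has rye, so not kosher-for-Passover; has rye, so not Whole30-style — no
K: has spelt, so not kosher-for-Passover; has spelt, so not Whole30-style (and 1 more) — no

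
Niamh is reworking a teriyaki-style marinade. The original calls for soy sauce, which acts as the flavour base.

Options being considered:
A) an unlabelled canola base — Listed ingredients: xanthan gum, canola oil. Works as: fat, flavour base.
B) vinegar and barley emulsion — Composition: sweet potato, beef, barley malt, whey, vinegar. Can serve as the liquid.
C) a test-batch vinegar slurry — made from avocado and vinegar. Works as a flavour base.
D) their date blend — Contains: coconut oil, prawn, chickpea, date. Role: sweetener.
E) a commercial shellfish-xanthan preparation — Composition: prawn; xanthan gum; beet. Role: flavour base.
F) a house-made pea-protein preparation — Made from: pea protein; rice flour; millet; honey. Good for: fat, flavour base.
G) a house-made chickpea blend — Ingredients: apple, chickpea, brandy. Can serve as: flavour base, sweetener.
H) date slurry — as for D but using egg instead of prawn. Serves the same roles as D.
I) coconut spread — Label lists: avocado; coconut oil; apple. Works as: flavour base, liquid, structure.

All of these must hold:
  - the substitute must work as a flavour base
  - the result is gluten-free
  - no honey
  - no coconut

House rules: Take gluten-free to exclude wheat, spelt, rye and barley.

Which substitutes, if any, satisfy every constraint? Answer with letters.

A: only canola oil and xanthan gum; none excluded — keep
B: not usable as a flavour base; has barley malt, so not gluten-free — no
C: every rule checks out — OK
D: not usable as a flavour base; has coconut oil, so not coconut-free — no
E: no coconut, no honey — valid
F: has honey, so not honey-free — out
G: works as a flavour base, no coconut, gluten-free — OK
H: not usable as a flavour base; has coconut oil, so not coconut-free — out
I: has coconut oil, so not coconut-free — out

A, C, E, G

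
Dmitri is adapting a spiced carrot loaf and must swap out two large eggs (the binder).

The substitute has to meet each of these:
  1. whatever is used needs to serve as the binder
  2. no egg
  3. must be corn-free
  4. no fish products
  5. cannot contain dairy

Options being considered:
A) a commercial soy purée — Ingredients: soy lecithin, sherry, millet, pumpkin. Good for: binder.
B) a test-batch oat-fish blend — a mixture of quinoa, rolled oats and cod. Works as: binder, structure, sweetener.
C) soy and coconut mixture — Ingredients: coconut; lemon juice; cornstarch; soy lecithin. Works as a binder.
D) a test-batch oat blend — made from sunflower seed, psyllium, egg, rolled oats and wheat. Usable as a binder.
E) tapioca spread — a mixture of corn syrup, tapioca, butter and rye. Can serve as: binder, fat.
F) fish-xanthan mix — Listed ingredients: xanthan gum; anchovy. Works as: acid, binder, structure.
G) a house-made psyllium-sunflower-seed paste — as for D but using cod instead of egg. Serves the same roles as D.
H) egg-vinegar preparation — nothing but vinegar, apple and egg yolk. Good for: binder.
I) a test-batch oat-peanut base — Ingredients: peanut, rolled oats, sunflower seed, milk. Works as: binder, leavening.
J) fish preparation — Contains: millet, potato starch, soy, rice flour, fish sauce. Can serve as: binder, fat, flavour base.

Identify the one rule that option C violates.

corn-free

usable as a binder: satisfied
fish-free: satisfied
corn-free: has cornstarch — fails
egg-free: satisfied
dairy-free: satisfied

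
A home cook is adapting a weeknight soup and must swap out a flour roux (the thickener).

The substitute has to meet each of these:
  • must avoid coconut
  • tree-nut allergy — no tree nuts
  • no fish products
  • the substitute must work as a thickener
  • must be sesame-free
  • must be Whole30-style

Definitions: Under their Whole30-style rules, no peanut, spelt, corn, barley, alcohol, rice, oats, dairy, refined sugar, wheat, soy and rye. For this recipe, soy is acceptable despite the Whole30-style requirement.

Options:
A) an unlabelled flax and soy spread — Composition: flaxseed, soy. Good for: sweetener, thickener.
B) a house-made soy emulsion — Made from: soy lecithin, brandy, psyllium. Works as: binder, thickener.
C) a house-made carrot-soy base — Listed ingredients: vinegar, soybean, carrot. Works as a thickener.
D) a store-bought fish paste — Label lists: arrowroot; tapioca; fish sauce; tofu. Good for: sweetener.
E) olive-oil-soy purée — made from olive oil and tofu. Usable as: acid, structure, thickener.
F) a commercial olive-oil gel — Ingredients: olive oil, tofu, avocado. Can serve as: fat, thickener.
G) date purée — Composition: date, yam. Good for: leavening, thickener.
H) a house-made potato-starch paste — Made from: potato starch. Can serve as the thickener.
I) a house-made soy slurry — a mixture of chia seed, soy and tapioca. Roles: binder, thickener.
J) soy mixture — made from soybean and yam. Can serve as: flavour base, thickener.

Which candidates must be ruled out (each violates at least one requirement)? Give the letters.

A: soy is permitted under the Whole30-style carve-out; nothing else excluded — valid
B: has brandy, so not Whole30-style — no
C: soy is permitted under the Whole30-style carve-out; nothing else excluded — valid
D: not usable as a thickener; has fish sauce, so not fish-free — out
E: soy is permitted under the Whole30-style carve-out; nothing else excluded — keep
F: soy is permitted under the Whole30-style carve-out; nothing else excluded — OK
G: no fish, no coconut — OK
H: all constraints satisfied — keep
I: soy is permitted under the Whole30-style carve-out; nothing else excluded — OK
J: soy is permitted under the Whole30-style carve-out; nothing else excluded — valid

B, D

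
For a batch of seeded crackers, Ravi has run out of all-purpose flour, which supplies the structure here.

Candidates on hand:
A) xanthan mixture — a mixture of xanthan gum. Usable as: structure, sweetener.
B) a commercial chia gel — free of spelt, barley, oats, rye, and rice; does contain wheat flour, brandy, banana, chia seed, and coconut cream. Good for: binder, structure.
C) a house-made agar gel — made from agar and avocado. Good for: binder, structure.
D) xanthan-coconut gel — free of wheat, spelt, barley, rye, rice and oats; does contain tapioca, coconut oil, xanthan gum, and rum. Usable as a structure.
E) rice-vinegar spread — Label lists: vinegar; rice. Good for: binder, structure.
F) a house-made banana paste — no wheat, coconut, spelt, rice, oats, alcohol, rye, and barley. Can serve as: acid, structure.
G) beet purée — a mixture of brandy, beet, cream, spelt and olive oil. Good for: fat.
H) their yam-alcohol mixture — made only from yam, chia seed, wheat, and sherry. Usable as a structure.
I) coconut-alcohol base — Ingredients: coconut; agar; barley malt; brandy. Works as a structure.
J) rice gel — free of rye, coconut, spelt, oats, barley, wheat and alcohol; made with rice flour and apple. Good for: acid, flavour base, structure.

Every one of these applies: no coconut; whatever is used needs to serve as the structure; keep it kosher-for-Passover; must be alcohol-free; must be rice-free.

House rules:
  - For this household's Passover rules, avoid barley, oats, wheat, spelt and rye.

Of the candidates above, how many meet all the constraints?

3

A: works as a structure, no alcohol, kosher-for-Passover — keep
B: has wheat flour, so not kosher-for-Passover; has coconut cream, so not coconut-free (and 1 more) — reject
C: all constraints satisfied — valid
D: has coconut oil, so not coconut-free; has rum, so not alcohol-free — no
E: has rice, so not rice-free — reject
F: all constraints satisfied — keep
G: not usable as a structure; has spelt, so not kosher-for-Passover (and 1 more) — reject
H: has wheat, so not kosher-for-Passover; has sherry, so not alcohol-free — no
I: has barley malt, so not kosher-for-Passover; has coconut, so not coconut-free (and 1 more) — reject
J: has rice flour, so not rice-free — reject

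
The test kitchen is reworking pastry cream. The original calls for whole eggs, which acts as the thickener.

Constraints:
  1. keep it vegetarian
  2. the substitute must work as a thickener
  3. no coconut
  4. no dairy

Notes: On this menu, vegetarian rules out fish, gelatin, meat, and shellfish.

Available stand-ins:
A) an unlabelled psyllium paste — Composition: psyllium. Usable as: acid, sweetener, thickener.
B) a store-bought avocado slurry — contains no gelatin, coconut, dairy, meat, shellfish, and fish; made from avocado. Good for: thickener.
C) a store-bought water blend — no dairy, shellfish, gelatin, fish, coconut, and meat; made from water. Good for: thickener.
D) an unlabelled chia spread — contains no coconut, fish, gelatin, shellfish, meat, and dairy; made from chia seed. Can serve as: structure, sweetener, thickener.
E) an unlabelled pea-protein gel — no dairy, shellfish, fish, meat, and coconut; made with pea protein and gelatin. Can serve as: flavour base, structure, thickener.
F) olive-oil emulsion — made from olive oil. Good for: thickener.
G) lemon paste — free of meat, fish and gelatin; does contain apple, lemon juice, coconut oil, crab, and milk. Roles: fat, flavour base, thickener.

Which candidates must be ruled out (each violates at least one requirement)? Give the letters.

E, G

A: vegetarian, no dairy — keep
B: works as a thickener, vegetarian, no coconut — valid
C: all constraints satisfied — valid
D: no dairy, no coconut — OK
E: has gelatin, so not vegetarian — no
F: all constraints satisfied — keep
G: has crab, so not vegetarian; has milk, so not dairy-free (and 1 more) — no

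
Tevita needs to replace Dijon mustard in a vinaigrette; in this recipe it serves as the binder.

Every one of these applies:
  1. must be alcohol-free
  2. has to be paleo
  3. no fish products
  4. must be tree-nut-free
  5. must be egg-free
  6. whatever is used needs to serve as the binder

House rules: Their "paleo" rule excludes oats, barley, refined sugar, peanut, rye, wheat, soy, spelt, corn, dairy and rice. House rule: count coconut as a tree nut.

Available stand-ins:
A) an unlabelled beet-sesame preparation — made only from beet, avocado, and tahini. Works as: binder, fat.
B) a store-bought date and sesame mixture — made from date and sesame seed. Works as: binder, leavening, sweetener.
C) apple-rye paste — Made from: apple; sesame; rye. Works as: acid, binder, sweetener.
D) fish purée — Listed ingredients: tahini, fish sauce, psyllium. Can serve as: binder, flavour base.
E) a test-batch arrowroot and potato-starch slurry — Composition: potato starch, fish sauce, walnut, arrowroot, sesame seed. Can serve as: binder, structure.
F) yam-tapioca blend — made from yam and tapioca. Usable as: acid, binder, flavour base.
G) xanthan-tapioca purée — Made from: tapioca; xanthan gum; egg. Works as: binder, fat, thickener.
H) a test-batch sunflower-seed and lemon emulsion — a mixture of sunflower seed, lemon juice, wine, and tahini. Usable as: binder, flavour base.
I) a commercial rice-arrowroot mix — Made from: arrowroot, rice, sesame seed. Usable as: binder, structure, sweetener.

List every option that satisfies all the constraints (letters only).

A: works as a binder, no egg, paleo — valid
B: all constraints satisfied — keep
C: has rye, so not paleo — out
D: has fish sauce, so not fish-free — reject
E: has fish sauce, so not fish-free; has walnut, so not tree-nut-free — no
F: only yam and tapioca; none excluded — valid
G: has egg, so not egg-free — out
H: has wine, so not alcohol-free — out
I: has rice, so not paleo — out

A, B, F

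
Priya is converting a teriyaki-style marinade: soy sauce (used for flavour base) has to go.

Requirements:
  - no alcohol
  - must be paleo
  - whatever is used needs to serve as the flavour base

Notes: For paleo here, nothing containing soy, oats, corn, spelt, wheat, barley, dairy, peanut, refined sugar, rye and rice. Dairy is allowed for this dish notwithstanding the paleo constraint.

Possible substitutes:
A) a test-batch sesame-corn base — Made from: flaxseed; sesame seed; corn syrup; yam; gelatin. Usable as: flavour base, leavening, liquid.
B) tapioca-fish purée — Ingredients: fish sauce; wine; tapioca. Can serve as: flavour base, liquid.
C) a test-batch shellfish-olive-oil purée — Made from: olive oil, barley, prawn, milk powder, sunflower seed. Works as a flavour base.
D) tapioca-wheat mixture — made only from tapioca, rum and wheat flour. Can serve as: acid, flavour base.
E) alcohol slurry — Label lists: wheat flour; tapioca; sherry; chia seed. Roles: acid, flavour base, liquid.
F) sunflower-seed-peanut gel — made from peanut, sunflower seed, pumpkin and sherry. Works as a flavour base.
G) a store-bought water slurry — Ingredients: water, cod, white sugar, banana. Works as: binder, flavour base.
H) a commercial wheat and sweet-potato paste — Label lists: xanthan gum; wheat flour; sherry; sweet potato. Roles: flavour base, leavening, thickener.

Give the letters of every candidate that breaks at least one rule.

A, B, C, D, E, F, G, H

A: has corn syrup, so not paleo — out
B: has wine, so not alcohol-free — no
C: has barley, so not paleo — reject
D: has wheat flour, so not paleo; has rum, so not alcohol-free — no
E: has wheat flour, so not paleo; has sherry, so not alcohol-free — out
F: has peanut, so not paleo; has sherry, so not alcohol-free — out
G: has white sugar, so not paleo — out
H: has wheat flour, so not paleo; has sherry, so not alcohol-free — reject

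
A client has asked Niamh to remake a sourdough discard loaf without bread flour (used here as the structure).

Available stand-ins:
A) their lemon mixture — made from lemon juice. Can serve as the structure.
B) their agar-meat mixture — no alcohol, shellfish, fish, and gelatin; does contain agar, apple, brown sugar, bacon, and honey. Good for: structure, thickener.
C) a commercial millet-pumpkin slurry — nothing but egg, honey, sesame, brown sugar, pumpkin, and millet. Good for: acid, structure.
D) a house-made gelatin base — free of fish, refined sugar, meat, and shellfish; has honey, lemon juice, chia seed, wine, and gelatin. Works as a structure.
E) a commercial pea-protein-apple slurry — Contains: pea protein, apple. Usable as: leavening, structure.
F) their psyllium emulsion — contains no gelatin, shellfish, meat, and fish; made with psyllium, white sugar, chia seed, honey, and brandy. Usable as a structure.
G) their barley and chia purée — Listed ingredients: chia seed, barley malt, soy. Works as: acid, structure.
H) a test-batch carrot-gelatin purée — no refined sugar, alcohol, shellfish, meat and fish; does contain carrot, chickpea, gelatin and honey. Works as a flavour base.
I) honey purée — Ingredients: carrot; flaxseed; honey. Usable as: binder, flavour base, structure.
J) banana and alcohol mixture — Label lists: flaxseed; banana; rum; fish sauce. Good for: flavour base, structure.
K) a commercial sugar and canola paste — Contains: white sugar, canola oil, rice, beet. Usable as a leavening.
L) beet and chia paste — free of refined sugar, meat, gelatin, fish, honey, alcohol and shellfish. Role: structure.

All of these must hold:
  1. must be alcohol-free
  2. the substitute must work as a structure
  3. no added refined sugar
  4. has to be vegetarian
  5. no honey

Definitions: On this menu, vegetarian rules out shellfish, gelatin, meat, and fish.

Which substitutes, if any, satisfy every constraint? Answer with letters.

A, E, G, L

A: every rule checks out — OK
B: has bacon, so not vegetarian; has honey, so not honey-free (and 1 more) — no
C: has honey, so not honey-free; has brown sugar, so not no-added-sugar — out
D: has gelatin, so not vegetarian; has honey, so not honey-free (and 1 more) — no
E: nothing on the exclusion list — keep
F: has honey, so not honey-free; has brandy, so not alcohol-free (and 1 more) — reject
G: only barley malt, soy, and chia seed; none excluded — valid
H: not usable as a structure; has gelatin, so not vegetarian (and 1 more) — no
I: has honey, so not honey-free — reject
J: has fish sauce, so not vegetarian; has rum, so not alcohol-free — no
K: not usable as a structure; has white sugar, so not no-added-sugar — out
L: nothing on the exclusion list — OK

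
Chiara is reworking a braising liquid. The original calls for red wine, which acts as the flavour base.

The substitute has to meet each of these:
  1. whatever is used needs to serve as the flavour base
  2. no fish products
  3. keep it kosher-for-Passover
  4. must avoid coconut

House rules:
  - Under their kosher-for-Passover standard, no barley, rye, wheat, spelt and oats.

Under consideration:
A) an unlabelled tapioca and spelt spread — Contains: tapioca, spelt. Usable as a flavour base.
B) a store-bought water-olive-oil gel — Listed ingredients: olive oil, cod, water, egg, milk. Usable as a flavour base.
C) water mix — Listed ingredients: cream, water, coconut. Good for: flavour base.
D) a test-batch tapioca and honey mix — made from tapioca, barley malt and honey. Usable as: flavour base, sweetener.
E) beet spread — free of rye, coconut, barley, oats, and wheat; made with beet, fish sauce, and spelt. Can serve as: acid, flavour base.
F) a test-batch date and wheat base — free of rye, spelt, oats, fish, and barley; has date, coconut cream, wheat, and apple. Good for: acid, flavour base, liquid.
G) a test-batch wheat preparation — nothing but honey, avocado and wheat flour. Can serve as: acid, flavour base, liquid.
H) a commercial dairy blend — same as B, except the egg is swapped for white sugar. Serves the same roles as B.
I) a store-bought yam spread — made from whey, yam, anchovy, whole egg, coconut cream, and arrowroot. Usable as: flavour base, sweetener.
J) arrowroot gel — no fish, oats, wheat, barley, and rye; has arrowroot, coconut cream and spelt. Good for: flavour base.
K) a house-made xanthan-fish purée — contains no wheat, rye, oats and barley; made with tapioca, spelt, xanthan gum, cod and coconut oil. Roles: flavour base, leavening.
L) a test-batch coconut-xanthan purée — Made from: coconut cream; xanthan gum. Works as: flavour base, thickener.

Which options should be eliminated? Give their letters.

A: has spelt, so not kosher-for-Passover — out
B: has cod, so not fish-free — reject
C: has coconut, so not coconut-free — reject
D: has barley malt, so not kosher-for-Passover — out
E: has spelt, so not kosher-for-Passover; has fish sauce, so not fish-free — no
F: has wheat, so not kosher-for-Passover; has coconut cream, so not coconut-free — no
G: has wheat flour, so not kosher-for-Passover — no
H: has cod, so not fish-free — reject
I: has anchovy, so not fish-free; has coconut cream, so not coconut-free — out
J: has spelt, so not kosher-for-Passover; has coconut cream, so not coconut-free — no
K: has spelt, so not kosher-for-Passover; has cod, so not fish-free (and 1 more) — out
L: has coconut cream, so not coconut-free — no

A, B, C, D, E, F, G, H, I, J, K, L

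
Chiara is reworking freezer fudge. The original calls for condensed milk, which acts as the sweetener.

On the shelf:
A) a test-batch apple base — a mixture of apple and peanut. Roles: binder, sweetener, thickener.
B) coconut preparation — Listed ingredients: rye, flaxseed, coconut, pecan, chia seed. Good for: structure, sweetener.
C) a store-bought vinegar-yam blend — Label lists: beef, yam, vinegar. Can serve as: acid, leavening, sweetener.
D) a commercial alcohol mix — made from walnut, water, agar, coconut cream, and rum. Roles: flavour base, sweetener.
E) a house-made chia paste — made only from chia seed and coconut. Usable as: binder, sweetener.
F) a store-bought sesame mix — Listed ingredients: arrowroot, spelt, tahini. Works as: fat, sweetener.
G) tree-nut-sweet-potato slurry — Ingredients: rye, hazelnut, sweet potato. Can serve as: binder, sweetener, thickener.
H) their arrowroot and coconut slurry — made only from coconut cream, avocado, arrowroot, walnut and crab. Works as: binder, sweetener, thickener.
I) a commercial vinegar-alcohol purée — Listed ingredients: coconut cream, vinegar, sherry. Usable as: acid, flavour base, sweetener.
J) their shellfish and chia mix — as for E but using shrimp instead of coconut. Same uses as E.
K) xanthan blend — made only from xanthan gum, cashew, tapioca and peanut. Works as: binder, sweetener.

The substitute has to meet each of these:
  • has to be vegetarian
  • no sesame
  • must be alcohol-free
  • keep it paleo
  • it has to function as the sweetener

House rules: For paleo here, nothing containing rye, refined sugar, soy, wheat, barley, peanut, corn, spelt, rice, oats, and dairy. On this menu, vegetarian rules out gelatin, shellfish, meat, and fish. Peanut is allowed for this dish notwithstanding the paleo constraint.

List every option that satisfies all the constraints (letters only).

A: peanut is permitted under the paleo carve-out; nothing else excluded — keep
B: has rye, so not paleo — out
C: has beef, so not vegetarian — reject
D: has rum, so not alcohol-free — out
E: works as a sweetener, no alcohol, paleo — valid
F: has spelt, so not paleo; has tahini, so not sesame-free — no
G: has rye, so not paleo — reject
H: has crab, so not vegetarian — reject
I: has sherry, so not alcohol-free — out
J: has shrimp, so not vegetarian — reject
K: peanut is permitted under the paleo carve-out; nothing else excluded — OK

A, E, K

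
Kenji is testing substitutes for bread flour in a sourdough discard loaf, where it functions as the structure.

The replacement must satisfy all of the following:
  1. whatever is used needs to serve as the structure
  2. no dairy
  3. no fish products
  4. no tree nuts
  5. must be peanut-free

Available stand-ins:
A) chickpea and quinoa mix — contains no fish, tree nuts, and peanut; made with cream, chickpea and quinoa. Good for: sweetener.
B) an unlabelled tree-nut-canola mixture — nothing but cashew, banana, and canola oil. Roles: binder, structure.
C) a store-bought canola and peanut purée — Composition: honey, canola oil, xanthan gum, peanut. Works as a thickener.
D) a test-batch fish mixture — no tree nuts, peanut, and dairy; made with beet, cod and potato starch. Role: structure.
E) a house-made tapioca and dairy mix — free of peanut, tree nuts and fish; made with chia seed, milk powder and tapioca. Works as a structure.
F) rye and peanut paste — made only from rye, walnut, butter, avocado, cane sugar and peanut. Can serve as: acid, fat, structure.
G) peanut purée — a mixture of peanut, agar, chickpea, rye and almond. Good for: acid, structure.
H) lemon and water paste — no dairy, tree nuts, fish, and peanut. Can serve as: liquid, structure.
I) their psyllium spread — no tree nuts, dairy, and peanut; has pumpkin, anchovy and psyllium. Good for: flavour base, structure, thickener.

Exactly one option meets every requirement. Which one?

H

A: not usable as a structure; has cream, so not dairy-free — out
B: has cashew, so not tree-nut-free — out
C: not usable as a structure; has peanut, so not peanut-free — out
D: has cod, so not fish-free — out
E: has milk powder, so not dairy-free — reject
F: has butter, so not dairy-free; has walnut, so not tree-nut-free (and 1 more) — reject
G: has almond, so not tree-nut-free; has peanut, so not peanut-free — reject
H: every rule checks out — OK
I: has anchovy, so not fish-free — out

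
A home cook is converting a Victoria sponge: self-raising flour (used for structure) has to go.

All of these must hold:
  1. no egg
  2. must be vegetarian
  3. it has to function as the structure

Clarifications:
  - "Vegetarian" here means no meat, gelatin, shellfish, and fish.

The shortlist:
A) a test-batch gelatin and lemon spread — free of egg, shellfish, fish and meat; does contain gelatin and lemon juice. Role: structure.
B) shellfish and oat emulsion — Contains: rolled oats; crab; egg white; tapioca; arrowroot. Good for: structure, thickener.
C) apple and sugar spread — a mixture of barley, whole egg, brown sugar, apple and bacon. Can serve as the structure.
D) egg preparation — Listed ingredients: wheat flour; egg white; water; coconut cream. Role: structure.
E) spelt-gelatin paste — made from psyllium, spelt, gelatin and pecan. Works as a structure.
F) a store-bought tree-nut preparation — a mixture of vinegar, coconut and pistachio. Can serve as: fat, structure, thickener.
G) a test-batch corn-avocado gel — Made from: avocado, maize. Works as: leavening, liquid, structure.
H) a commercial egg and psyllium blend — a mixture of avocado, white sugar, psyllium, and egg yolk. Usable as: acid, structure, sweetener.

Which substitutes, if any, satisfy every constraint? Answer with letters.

F, G

A: has gelatin, so not vegetarian — no
B: has crab, so not vegetarian; has egg white, so not egg-free — out
C: has bacon, so not vegetarian; has whole egg, so not egg-free — out
D: has egg white, so not egg-free — reject
E: has gelatin, so not vegetarian — no
F: only coconut, pistachio and vinegar; none excluded — OK
G: nothing on the exclusion list — valid
H: has egg yolk, so not egg-free — no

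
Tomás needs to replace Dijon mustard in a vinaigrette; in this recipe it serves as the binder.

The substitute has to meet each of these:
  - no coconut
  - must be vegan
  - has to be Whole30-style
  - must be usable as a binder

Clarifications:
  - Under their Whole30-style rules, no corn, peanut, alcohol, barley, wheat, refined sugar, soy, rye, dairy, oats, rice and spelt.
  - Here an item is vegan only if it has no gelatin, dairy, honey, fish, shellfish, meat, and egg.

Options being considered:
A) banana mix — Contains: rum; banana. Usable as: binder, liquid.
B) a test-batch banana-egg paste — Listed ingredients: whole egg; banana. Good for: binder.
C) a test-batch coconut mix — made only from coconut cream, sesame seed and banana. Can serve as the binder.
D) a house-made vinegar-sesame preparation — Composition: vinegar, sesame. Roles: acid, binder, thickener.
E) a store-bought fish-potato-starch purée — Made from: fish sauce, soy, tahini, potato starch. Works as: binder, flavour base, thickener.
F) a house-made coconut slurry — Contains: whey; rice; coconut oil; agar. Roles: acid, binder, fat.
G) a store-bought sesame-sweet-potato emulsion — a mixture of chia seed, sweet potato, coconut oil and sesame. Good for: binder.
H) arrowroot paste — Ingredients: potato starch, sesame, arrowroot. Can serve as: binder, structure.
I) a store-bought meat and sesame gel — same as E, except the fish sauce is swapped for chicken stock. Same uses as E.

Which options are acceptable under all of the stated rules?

D, H

A: has rum, so not Whole30-style — out
B: has whole egg, so not vegan — reject
C: has coconut cream, so not coconut-free — out
D: Whole30-style, vegan — valid
E: has soy, so not Whole30-style; has fish sauce, so not vegan — reject
F: has whey, so not Whole30-style; has whey, so not vegan (and 1 more) — no
G: has coconut oil, so not coconut-free — reject
H: works as a binder, vegan, no coconut — valid
I: has soy, so not Whole30-style; has chicken stock, so not vegan — no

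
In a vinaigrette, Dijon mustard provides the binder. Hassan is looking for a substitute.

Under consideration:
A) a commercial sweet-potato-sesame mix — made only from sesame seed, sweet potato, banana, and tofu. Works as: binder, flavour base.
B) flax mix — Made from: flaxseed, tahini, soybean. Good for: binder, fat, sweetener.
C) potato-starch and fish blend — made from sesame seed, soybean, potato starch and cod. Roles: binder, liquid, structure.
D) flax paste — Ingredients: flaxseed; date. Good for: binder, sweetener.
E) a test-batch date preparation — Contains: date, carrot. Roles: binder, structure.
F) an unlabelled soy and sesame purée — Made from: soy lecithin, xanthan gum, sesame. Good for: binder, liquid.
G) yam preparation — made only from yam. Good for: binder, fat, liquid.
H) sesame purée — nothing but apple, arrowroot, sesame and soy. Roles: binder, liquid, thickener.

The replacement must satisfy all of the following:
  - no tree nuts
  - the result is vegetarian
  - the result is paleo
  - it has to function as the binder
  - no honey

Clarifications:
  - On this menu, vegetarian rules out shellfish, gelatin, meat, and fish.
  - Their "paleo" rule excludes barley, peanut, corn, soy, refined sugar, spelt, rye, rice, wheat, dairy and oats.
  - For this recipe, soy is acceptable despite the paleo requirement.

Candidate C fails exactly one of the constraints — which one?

vegetarian

usable as a binder: satisfied
vegetarian: has cod — fails
paleo: satisfied
tree-nut-free: satisfied
honey-free: satisfied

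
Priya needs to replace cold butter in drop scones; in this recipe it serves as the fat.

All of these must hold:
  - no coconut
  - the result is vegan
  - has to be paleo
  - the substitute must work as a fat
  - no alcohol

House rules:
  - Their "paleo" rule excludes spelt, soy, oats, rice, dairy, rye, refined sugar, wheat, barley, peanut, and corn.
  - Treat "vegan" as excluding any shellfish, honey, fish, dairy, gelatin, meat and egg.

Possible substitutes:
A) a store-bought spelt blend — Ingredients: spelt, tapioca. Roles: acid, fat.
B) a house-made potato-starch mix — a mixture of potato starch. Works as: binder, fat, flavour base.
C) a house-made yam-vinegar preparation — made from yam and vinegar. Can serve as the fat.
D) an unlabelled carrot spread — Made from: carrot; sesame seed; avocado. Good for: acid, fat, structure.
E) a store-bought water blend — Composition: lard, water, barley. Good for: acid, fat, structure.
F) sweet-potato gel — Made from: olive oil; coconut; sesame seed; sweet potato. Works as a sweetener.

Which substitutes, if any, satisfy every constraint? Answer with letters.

A: has spelt, so not paleo — out
B: all constraints satisfied — keep
C: no coconut, no alcohol — valid
D: no alcohol, paleo — keep
E: has barley, so not paleo; has lard, so not vegan — out
F: not usable as a fat; has coconut, so not coconut-free — out

B, C, D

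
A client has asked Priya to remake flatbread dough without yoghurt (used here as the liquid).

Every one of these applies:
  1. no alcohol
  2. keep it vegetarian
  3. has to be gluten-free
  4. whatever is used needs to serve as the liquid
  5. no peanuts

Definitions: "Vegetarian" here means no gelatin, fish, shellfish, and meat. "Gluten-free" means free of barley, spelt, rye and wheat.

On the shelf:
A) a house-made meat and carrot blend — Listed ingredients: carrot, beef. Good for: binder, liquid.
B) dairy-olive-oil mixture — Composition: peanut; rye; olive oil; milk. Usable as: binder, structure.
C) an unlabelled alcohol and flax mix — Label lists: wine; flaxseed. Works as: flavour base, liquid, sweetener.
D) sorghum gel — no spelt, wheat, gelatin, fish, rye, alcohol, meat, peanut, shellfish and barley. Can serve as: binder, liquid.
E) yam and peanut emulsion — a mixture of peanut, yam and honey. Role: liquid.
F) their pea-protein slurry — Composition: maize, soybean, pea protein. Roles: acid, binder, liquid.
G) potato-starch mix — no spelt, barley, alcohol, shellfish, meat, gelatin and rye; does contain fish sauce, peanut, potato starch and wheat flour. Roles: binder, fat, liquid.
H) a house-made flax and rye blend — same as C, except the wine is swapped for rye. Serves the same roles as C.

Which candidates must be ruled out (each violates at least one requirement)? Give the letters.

A, B, C, E, G, H

A: has beef, so not vegetarian — reject
B: not usable as a liquid; has rye, so not gluten-free (and 1 more) — out
C: has wine, so not alcohol-free — reject
D: nothing on the exclusion list — keep
E: has peanut, so not peanut-free — no
F: every rule checks out — OK
G: has fish sauce, so not vegetarian; has wheat flour, so not gluten-free (and 1 more) — out
H: has rye, so not gluten-free — out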